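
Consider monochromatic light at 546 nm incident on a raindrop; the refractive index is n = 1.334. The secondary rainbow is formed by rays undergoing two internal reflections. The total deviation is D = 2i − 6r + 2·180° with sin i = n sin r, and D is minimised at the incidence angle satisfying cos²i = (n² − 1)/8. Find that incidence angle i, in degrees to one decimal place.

cos²i = (1.334² − 1)/8 = (1.77956 − 1)/8 = 0.09744.
cos i = 0.31216, so i = 71.810°.

71.8°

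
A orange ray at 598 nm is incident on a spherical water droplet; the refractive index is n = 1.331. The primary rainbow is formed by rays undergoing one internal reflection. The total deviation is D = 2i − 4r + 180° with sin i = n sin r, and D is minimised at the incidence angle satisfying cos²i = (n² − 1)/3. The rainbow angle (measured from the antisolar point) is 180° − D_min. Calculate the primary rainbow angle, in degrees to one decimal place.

42.4°

cos²i = (1.77156 − 1)/3 = 0.25719; i = arccos(0.50714) = 59.527°.
sin r = sin 59.527°/1.331 = 0.64753; r = 40.356°.
D_min = 2·59.527° − 4·40.356° + 180° = 137.630°.
Rainbow angle = 180° − D_min = 42.370°.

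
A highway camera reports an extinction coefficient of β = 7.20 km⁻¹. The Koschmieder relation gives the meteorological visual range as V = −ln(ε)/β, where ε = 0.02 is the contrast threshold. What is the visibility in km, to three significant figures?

V = −ln(0.02) / 7.20 = 3.912 / 7.20 = 0.5433 km.

0.543 km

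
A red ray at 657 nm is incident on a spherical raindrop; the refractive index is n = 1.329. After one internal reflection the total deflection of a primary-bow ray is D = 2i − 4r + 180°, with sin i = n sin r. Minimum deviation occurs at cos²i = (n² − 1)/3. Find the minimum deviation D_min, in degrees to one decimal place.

cos²i = (1.76624 − 1)/3 = 0.25541; i = arccos(0.50538) = 59.643°.
sin r = sin 59.643°/1.329 = 0.64928; r = 40.487°.
D_min = 2·59.643° − 4·40.487° + 180° = 137.337°.

137.3°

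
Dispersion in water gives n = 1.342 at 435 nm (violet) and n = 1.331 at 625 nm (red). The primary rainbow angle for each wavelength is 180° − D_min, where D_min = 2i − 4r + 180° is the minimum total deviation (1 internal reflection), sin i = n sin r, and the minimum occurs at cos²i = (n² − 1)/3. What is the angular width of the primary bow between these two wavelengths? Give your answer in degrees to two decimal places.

1.58°

At 435 nm (n = 1.342): cos²i = 0.26699 → i = 58.888°, r = 39.641°, D_min = 139.213°, rainbow angle = 40.787°.
At 625 nm (n = 1.331): cos²i = 0.25719 → i = 59.527°, r = 40.356°, D_min = 137.630°, rainbow angle = 42.370°.
Angular width = |40.787° − 42.370°| = 1.583°.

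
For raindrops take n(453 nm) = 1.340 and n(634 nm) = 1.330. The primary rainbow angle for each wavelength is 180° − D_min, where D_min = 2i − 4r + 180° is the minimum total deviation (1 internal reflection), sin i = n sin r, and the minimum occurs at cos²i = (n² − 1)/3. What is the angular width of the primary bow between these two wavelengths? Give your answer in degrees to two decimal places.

At 453 nm (n = 1.340): cos²i = 0.26520 → i = 59.004°, r = 39.770°, D_min = 138.929°, rainbow angle = 41.071°.
At 634 nm (n = 1.330): cos²i = 0.25630 → i = 59.585°, r = 40.422°, D_min = 137.484°, rainbow angle = 42.516°.
Angular width = |41.071° − 42.516°| = 1.445°.

1.45°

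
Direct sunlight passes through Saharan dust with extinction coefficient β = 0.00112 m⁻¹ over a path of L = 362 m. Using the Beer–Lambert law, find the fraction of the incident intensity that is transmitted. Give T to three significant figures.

0.667

τ = β·L = 0.00112 × 362 = 0.4054.
T = exp(−0.4054) = 0.6667.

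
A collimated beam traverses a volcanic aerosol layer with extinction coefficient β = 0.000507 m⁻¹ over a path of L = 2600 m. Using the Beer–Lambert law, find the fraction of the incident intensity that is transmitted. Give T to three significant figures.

τ = β·L = 0.000507 × 2600 = 1.3182.
T = exp(−1.3182) = 0.2676.

0.268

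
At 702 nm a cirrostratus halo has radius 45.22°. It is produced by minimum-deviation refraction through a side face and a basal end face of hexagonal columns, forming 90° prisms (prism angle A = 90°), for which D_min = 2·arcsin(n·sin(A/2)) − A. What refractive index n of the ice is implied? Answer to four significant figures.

Rearranging: n = sin((D_min + A)/2) / sin(A/2).
(D_min + A)/2 = (45.22° + 90°)/2 = 67.610°.
n = sin 67.610° / sin 45° = 0.9246 / 0.7071 = 1.3076.

1.308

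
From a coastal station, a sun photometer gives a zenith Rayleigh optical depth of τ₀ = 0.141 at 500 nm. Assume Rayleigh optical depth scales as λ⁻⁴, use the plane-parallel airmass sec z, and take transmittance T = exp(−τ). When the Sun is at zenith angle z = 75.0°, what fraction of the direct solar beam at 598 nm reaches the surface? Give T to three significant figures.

0.766

sec 75.0° = 3.8637.
τ = 0.141 × (500/598)⁴ × 3.8637 = 0.141 × 0.4887 × 3.8637 = 0.2663.
T = exp(−0.2663) = 0.7662.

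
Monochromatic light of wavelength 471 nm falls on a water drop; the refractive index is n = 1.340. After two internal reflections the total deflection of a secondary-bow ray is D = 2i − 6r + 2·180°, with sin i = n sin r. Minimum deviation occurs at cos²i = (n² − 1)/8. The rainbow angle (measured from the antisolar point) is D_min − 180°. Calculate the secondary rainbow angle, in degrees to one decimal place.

52.7°

cos²i = (1.79560 − 1)/8 = 0.09945; i = arccos(0.31536) = 71.618°.
sin r = sin 71.618°/1.340 = 0.70819; r = 45.088°.
D_min = 2·71.618° − 6·45.088° + 360° = 232.709°.
Rainbow angle = D_min − 180° = 52.709°.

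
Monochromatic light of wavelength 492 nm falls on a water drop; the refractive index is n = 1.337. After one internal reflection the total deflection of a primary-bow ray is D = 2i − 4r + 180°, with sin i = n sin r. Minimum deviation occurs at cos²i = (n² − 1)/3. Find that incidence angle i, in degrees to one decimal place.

59.2°

cos²i = (1.337² − 1)/3 = (1.78757 − 1)/3 = 0.26252.
cos i = 0.51237, so i = 59.178°.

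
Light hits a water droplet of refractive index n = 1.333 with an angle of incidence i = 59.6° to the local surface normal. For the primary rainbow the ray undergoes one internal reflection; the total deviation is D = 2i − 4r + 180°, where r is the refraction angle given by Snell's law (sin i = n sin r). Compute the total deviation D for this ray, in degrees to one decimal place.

137.9°

sin r = sin 59.6° / 1.333 = 0.8625/1.333 = 0.6470; r = 40.32°.
D = 2·59.6° − 4·40.32° + 180° = 119.20° − 161.28° + 180° = 137.92°.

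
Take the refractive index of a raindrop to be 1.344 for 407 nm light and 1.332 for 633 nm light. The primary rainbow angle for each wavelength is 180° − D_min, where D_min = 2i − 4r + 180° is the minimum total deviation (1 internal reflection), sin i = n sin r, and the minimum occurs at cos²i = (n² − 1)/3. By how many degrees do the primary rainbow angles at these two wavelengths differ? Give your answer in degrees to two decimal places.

1.72°

At 407 nm (n = 1.344): cos²i = 0.26878 → i = 58.772°, r = 39.512°, D_min = 139.495°, rainbow angle = 40.505°.
At 633 nm (n = 1.332): cos²i = 0.25807 → i = 59.469°, r = 40.290°, D_min = 137.776°, rainbow angle = 42.224°.
Angular width = |40.505° − 42.224°| = 1.719°.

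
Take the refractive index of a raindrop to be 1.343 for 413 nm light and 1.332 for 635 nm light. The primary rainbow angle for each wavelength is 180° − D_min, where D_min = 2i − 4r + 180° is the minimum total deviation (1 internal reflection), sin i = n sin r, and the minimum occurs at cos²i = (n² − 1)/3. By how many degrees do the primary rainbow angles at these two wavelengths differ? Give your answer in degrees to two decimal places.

1.58°

At 413 nm (n = 1.343): cos²i = 0.26788 → i = 58.830°, r = 39.577°, D_min = 139.354°, rainbow angle = 40.646°.
At 635 nm (n = 1.332): cos²i = 0.25807 → i = 59.469°, r = 40.290°, D_min = 137.776°, rainbow angle = 42.224°.
Angular width = |40.646° − 42.224°| = 1.578°.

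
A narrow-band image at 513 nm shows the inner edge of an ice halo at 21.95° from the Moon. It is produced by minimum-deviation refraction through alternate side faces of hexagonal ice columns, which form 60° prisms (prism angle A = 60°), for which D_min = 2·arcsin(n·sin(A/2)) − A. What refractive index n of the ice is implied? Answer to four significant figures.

Rearranging: n = sin((D_min + A)/2) / sin(A/2).
(D_min + A)/2 = (21.95° + 60°)/2 = 40.975°.
n = sin 40.975° / sin 30° = 0.6557 / 0.5000 = 1.3115.

1.311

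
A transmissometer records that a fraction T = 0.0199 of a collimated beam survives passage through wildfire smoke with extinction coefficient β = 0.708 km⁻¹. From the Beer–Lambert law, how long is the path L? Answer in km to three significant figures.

5.53 km

Beer–Lambert: T = exp(−βL) ⇒ L = −ln(T)/β = −ln(0.0199)/0.708 = 3.9170/0.708 = 5.533 km.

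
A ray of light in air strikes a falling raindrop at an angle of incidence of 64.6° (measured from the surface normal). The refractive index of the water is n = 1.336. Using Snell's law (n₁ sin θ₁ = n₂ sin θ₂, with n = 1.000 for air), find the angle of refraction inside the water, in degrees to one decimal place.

42.5°

Snell: sin θ_r = sin θ_i / n = sin 64.6° / 1.336 = 0.9033 / 1.336 = 0.6761.
θ_r = arcsin(0.6761) = 42.54°.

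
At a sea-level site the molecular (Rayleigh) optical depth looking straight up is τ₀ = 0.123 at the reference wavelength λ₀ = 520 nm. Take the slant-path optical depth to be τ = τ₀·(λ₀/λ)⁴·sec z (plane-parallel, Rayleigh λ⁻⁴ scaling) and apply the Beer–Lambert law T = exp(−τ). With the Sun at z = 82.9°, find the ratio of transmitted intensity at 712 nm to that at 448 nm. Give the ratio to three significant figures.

4.59

Airmass: sec 82.9° = 8.0905.
τ(712 nm) = 0.123 × (520/712)⁴ × 8.0905 = 0.123 × 0.2845 × 8.0905 = 0.2831.
τ(448 nm) = 0.123 × (520/448)⁴ × 8.0905 = 0.123 × 1.8151 × 8.0905 = 1.8063.
T(712)/T(448) = exp(τ_B − τ_A) = exp(1.5231) = 4.5866.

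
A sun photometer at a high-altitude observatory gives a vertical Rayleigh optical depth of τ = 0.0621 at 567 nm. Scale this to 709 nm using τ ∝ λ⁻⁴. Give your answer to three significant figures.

0.0254

τ(709 nm) = τ(567 nm) × (567/709)⁴ = 0.0621 × (0.7997)⁴ = 0.0621 × 0.4090 = 0.0254.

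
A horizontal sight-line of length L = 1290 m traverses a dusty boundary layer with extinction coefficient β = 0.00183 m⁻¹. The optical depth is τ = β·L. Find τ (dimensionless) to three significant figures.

2.36

τ = β·L = 0.00183 × 1290 = 2.3607.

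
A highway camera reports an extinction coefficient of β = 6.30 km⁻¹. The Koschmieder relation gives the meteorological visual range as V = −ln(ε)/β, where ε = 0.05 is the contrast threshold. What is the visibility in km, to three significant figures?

V = −ln(0.05) / 6.30 = 2.996 / 6.30 = 0.4755 km.

0.476 km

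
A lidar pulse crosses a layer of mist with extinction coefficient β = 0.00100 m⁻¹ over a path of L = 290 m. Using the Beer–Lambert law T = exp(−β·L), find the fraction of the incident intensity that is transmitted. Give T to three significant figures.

τ = β·L = 0.00100 × 290 = 0.2900.
T = exp(−0.2900) = 0.7483.

0.748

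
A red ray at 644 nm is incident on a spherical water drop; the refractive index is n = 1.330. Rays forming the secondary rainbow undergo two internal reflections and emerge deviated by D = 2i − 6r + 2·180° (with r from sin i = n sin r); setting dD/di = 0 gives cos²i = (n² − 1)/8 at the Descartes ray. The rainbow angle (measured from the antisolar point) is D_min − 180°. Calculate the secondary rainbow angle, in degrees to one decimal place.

cos²i = (1.76890 − 1)/8 = 0.09611; i = arccos(0.31002) = 71.940°.
sin r = sin 71.940°/1.330 = 0.71483; r = 45.630°.
D_min = 2·71.940° − 6·45.630° + 360° = 230.101°.
Rainbow angle = D_min − 180° = 50.101°.

50.1°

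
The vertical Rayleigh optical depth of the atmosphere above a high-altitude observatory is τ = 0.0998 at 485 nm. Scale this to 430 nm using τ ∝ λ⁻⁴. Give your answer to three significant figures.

0.162

τ(430 nm) = τ(485 nm) × (485/430)⁴ = 0.0998 × (1.1279)⁴ = 0.0998 × 1.6184 = 0.1615.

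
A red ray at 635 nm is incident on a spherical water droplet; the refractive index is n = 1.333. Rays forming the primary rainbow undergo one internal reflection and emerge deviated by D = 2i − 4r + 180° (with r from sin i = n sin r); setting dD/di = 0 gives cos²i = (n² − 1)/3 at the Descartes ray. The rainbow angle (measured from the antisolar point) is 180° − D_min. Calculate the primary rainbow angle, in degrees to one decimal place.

cos²i = (1.77689 − 1)/3 = 0.25896; i = arccos(0.50888) = 59.410°.
sin r = sin 59.410°/1.333 = 0.64579; r = 40.225°.
D_min = 2·59.410° − 4·40.225° + 180° = 137.922°.
Rainbow angle = 180° − D_min = 42.078°.

42.1°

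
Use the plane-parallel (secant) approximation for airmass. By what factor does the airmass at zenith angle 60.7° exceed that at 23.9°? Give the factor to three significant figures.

1.87

X(60.7°)/X(23.9°) = sec 60.7° / sec 23.9° = cos 23.9° / cos 60.7° = 0.9143/0.4894 = 1.8682.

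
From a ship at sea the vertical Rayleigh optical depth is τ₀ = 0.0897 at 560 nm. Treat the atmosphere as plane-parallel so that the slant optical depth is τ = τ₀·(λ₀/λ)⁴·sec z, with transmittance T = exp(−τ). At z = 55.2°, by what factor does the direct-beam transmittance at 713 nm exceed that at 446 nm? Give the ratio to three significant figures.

Airmass: sec 55.2° = 1.7522.
τ(713 nm) = 0.0897 × (560/713)⁴ × 1.7522 = 0.0897 × 0.3805 × 1.7522 = 0.0598.
τ(446 nm) = 0.0897 × (560/446)⁴ × 1.7522 = 0.0897 × 2.4855 × 1.7522 = 0.3906.
T(713)/T(446) = exp(τ_B − τ_A) = exp(0.3308) = 1.3921.

1.39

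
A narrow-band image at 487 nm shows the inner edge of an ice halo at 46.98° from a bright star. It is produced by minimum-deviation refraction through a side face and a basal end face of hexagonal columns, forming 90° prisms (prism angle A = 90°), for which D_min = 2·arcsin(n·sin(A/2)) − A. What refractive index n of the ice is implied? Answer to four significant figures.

1.316

Rearranging: n = sin((D_min + A)/2) / sin(A/2).
(D_min + A)/2 = (46.98° + 90°)/2 = 68.490°.
n = sin 68.490° / sin 45° = 0.9304 / 0.7071 = 1.3157.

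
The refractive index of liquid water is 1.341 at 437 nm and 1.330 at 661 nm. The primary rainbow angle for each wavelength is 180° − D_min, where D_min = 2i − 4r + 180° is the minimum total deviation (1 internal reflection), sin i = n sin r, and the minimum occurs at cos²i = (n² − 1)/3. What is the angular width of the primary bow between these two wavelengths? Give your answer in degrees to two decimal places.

1.59°

At 437 nm (n = 1.341): cos²i = 0.26609 → i = 58.946°, r = 39.705°, D_min = 139.071°, rainbow angle = 40.929°.
At 661 nm (n = 1.330): cos²i = 0.25630 → i = 59.585°, r = 40.422°, D_min = 137.484°, rainbow angle = 42.516°.
Angular width = |40.929° − 42.516°| = 1.588°.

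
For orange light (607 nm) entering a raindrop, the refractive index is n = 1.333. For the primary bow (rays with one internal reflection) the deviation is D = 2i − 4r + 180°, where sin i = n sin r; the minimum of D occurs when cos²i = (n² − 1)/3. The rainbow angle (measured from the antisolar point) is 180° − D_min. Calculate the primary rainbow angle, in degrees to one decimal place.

42.1°

cos²i = (1.77689 − 1)/3 = 0.25896; i = arccos(0.50888) = 59.410°.
sin r = sin 59.410°/1.333 = 0.64579; r = 40.225°.
D_min = 2·59.410° − 4·40.225° + 180° = 137.922°.
Rainbow angle = 180° − D_min = 42.078°.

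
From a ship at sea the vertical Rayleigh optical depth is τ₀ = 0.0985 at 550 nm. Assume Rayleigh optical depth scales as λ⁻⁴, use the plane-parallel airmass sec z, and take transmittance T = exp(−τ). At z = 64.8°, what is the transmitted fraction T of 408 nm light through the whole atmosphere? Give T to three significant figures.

sec 64.8° = 2.3486.
τ = 0.0985 × (550/408)⁴ × 2.3486 = 0.0985 × 3.3023 × 2.3486 = 0.7639.
T = exp(−0.7639) = 0.4658.

0.466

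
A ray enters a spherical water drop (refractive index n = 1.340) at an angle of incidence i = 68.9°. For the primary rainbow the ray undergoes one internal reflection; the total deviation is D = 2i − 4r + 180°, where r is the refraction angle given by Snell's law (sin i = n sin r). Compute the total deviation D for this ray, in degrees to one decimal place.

sin r = sin 68.9° / 1.340 = 0.9330/1.340 = 0.6962; r = 44.13°.
D = 2·68.9° − 4·44.13° + 180° = 137.80° − 176.50° + 180° = 141.30°.

141.3°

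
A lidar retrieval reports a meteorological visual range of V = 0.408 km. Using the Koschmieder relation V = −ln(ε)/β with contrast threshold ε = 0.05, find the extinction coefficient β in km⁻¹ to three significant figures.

β = −ln(0.05) / V = 2.996 / 0.408 = 7.3425 km⁻¹.

7.34 km⁻¹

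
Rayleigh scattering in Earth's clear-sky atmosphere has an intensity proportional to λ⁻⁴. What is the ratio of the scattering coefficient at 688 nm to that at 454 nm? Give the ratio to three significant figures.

0.190

Rayleigh scattering ∝ λ⁻⁴, so the ratio of coefficients is the inverse fourth power of the wavelength ratio.
σ(688)/σ(454) = (454/688)⁴ = (0.6599)⁴ = 0.1896.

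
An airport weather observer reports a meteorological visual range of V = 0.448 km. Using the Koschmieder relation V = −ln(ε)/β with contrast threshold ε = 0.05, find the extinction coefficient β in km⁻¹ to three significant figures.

6.69 km⁻¹

β = −ln(0.05) / V = 2.996 / 0.448 = 6.6869 km⁻¹.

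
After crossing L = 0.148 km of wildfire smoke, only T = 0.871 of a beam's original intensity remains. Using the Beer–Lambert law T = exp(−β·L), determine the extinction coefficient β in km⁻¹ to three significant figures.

Beer–Lambert: T = exp(−βL) ⇒ β = −ln(T)/L = −ln(0.871)/0.148 = 0.1381/0.148 = 0.9332 km⁻¹.

0.933 km⁻¹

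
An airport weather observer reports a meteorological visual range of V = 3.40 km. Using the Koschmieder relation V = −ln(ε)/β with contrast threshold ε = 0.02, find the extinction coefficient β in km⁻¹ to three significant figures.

β = −ln(0.02) / V = 3.912 / 3.40 = 1.1506 km⁻¹.

1.15 km⁻¹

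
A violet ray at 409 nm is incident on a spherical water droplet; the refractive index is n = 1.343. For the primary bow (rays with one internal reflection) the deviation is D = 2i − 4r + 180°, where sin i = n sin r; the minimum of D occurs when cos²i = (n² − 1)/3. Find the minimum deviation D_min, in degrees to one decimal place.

cos²i = (1.80365 − 1)/3 = 0.26788; i = arccos(0.51757) = 58.830°.
sin r = sin 58.830°/1.343 = 0.63711; r = 39.577°.
D_min = 2·58.830° − 4·39.577° + 180° = 139.354°.

139.4°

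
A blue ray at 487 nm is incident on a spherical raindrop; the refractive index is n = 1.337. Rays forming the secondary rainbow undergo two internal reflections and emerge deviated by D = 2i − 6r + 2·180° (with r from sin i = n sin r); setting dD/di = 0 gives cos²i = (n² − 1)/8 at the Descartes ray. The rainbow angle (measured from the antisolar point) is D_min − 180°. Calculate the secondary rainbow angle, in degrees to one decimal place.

51.9°

cos²i = (1.78757 − 1)/8 = 0.09845; i = arccos(0.31376) = 71.714°.
sin r = sin 71.714°/1.337 = 0.71017; r = 45.249°.
D_min = 2·71.714° − 6·45.249° + 360° = 231.934°.
Rainbow angle = D_min − 180° = 51.934°.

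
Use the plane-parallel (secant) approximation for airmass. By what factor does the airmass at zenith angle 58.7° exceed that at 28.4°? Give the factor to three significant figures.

1.69

X(58.7°)/X(28.4°) = sec 58.7° / sec 28.4° = cos 28.4° / cos 58.7° = 0.8796/0.5195 = 1.6932.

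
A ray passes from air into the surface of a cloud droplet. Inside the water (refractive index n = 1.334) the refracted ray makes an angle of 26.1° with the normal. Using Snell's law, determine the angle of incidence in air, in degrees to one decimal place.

35.9°

Snell: sin θ_i = n · sin θ_r = 1.334 × sin 26.1° = 1.334 × 0.4399 = 0.5869.
θ_i = arcsin(0.5869) = 35.94°.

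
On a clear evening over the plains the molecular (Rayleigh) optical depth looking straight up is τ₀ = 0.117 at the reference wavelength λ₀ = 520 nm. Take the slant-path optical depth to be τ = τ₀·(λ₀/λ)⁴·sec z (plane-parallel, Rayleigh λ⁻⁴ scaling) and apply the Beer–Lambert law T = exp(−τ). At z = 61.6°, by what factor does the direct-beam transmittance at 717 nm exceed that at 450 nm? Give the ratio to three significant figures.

Airmass: sec 61.6° = 2.1025.
τ(717 nm) = 0.117 × (520/717)⁴ × 2.1025 = 0.117 × 0.2767 × 2.1025 = 0.0681.
τ(450 nm) = 0.117 × (520/450)⁴ × 2.1025 = 0.117 × 1.7830 × 2.1025 = 0.4386.
T(717)/T(450) = exp(τ_B − τ_A) = exp(0.3706) = 1.4485.

1.45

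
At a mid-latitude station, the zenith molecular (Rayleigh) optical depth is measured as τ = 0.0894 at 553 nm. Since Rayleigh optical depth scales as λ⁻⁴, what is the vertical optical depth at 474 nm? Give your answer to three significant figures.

0.166

τ(474 nm) = τ(553 nm) × (553/474)⁴ = 0.0894 × (1.1667)⁴ = 0.0894 × 1.8526 = 0.1656.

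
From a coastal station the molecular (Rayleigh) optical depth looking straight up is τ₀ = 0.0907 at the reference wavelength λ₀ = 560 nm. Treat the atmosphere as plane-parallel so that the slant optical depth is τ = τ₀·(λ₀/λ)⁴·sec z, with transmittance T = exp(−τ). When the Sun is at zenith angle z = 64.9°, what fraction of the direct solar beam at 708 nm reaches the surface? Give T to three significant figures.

sec 64.9° = 2.3574.
τ = 0.0907 × (560/708)⁴ × 2.3574 = 0.0907 × 0.3914 × 2.3574 = 0.0837.
T = exp(−0.0837) = 0.9197.

0.920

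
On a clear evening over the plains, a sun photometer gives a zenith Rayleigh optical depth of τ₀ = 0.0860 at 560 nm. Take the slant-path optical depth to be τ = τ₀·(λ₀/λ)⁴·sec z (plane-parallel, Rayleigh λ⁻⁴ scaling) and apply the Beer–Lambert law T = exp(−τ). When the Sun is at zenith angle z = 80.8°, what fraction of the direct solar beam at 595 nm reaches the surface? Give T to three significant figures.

sec 80.8° = 6.2546.
τ = 0.0860 × (560/595)⁴ × 6.2546 = 0.0860 × 0.7847 × 6.2546 = 0.4221.
T = exp(−0.4221) = 0.6557.

0.656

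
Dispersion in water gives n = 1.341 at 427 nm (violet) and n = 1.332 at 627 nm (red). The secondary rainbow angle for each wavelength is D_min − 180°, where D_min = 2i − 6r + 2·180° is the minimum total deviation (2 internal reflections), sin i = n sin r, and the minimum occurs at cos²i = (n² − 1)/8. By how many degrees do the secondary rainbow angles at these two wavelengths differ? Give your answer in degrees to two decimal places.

2.34°

At 427 nm (n = 1.341): cos²i = 0.09979 → i = 71.586°, r = 45.034°, D_min = 232.966°, rainbow angle = 52.966°.
At 627 nm (n = 1.332): cos²i = 0.09678 → i = 71.875°, r = 45.520°, D_min = 230.628°, rainbow angle = 50.628°.
Angular width = |52.966° − 50.628°| = 2.337°.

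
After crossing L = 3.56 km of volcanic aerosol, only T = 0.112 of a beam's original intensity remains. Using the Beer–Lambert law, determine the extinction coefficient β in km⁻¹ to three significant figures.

0.615 km⁻¹

Beer–Lambert: T = exp(−βL) ⇒ β = −ln(T)/L = −ln(0.112)/3.56 = 2.1893/3.56 = 0.615 km⁻¹.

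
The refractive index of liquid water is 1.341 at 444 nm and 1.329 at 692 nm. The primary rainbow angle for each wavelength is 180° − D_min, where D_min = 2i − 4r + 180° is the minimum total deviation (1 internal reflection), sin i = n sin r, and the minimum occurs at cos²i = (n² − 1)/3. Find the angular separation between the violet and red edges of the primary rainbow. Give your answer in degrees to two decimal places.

1.73°

At 444 nm (n = 1.341): cos²i = 0.26609 → i = 58.946°, r = 39.705°, D_min = 139.071°, rainbow angle = 40.929°.
At 692 nm (n = 1.329): cos²i = 0.25541 → i = 59.643°, r = 40.487°, D_min = 137.337°, rainbow angle = 42.663°.
Angular width = |40.929° − 42.663°| = 1.735°.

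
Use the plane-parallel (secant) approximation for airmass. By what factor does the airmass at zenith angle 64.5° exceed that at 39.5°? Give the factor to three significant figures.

1.79

X(64.5°)/X(39.5°) = sec 64.5° / sec 39.5° = cos 39.5° / cos 64.5° = 0.7716/0.4305 = 1.7923.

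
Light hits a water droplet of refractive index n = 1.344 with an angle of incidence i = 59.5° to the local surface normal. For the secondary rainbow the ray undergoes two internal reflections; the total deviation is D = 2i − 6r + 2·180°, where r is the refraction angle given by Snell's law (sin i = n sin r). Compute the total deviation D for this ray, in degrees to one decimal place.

sin r = sin 59.5° / 1.344 = 0.8616/1.344 = 0.6411; r = 39.87°.
D = 2·59.5° − 6·39.87° + 2·180° = 119.00° − 239.24° + 360° = 239.76°.

239.8°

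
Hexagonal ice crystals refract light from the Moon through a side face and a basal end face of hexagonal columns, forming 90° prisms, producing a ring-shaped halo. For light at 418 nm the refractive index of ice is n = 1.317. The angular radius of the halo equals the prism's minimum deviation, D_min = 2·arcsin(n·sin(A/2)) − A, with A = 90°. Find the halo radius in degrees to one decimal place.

47.3°

n·sin(A/2) = 1.317 × sin 45° = 1.317 × 0.7071 = 0.9313.
D_min = 2·arcsin(0.9313) − 90° = 2 × 68.632° − 90° = 47.264°.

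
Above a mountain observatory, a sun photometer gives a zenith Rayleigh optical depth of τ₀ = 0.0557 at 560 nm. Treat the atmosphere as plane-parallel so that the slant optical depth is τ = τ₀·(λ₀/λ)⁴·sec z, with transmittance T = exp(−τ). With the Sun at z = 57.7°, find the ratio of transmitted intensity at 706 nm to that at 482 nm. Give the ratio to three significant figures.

1.16

Airmass: sec 57.7° = 1.8714.
τ(706 nm) = 0.0557 × (560/706)⁴ × 1.8714 = 0.0557 × 0.3959 × 1.8714 = 0.0413.
τ(482 nm) = 0.0557 × (560/482)⁴ × 1.8714 = 0.0557 × 1.8221 × 1.8714 = 0.1899.
T(706)/T(482) = exp(τ_B − τ_A) = exp(0.1487) = 1.1603.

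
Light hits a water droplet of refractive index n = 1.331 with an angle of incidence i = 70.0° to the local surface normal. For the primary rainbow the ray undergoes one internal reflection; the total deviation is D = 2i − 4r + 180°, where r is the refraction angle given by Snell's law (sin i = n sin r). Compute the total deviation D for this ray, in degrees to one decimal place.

sin r = sin 70.0° / 1.331 = 0.9397/1.331 = 0.7060; r = 44.91°.
D = 2·70.0° − 4·44.91° + 180° = 140.00° − 179.64° + 180° = 140.36°.

140.4°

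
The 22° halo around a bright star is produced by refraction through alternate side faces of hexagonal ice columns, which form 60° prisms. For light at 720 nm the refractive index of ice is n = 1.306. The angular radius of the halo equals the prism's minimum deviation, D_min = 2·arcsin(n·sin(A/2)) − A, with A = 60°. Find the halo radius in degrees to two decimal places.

n·sin(A/2) = 1.306 × sin 30° = 1.306 × 0.5000 = 0.6530.
D_min = 2·arcsin(0.6530) − 60° = 2 × 40.768° − 60° = 21.536°.

21.54°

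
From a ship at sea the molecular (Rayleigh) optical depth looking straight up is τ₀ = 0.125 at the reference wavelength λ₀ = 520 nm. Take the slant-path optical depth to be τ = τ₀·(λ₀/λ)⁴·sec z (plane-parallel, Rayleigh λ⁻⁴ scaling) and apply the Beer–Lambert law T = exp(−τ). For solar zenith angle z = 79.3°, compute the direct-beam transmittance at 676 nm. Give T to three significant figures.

0.790

sec 79.3° = 5.3860.
τ = 0.125 × (520/676)⁴ × 5.3860 = 0.125 × 0.3501 × 5.3860 = 0.2357.
T = exp(−0.2357) = 0.7900.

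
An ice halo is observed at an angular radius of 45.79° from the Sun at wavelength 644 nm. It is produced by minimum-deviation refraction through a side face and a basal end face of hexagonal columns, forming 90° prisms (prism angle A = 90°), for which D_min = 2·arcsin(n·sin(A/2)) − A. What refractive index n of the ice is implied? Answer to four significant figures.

Rearranging: n = sin((D_min + A)/2) / sin(A/2).
(D_min + A)/2 = (45.79° + 90°)/2 = 67.895°.
n = sin 67.895° / sin 45° = 0.9265 / 0.7071 = 1.3103.

1.310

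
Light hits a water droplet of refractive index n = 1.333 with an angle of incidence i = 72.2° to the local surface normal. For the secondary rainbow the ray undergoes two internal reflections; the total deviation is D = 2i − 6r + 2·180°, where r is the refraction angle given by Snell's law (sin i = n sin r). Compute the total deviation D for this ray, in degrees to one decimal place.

230.9°

sin r = sin 72.2° / 1.333 = 0.9521/1.333 = 0.7143; r = 45.58°.
D = 2·72.2° − 6·45.58° + 2·180° = 144.40° − 273.50° + 360° = 230.90°.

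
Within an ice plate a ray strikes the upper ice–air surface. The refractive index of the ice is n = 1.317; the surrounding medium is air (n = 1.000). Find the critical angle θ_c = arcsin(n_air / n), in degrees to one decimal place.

49.4°

sin θ_c = n_air / n = 1.000 / 1.317 = 0.7593.
θ_c = arcsin(0.7593) = 49.40°.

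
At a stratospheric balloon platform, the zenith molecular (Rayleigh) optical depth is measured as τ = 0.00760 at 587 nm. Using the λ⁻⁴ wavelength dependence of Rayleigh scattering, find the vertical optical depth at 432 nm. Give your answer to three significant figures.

0.0259

τ(432 nm) = τ(587 nm) × (587/432)⁴ = 0.00760 × (1.3588)⁴ = 0.00760 × 3.4089 = 0.0259.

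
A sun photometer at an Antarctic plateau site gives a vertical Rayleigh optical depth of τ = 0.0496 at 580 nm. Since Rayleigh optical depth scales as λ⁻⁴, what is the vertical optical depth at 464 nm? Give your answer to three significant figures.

0.121

τ(464 nm) = τ(580 nm) × (580/464)⁴ = 0.0496 × (1.2500)⁴ = 0.0496 × 2.4414 = 0.1211.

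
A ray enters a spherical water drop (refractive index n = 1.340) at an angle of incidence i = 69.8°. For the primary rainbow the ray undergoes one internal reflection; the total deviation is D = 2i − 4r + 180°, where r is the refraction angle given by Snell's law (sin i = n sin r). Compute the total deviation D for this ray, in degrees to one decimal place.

141.8°

sin r = sin 69.8° / 1.340 = 0.9385/1.340 = 0.7004; r = 44.46°.
D = 2·69.8° − 4·44.46° + 180° = 139.60° − 177.83° + 180° = 141.77°.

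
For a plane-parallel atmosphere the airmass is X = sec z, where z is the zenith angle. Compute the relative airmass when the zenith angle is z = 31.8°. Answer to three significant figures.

1.18

X = sec z = 1/cos 31.8° = 1/0.8499 = 1.1766.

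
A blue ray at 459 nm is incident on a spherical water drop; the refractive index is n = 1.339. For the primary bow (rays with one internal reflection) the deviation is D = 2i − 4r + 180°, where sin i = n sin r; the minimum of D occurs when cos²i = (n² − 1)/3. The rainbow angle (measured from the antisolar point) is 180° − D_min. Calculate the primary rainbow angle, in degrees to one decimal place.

41.2°

cos²i = (1.79292 − 1)/3 = 0.26431; i = arccos(0.51411) = 59.062°.
sin r = sin 59.062°/1.339 = 0.64057; r = 39.834°.
D_min = 2·59.062° − 4·39.834° + 180° = 138.786°.
Rainbow angle = 180° − D_min = 41.214°.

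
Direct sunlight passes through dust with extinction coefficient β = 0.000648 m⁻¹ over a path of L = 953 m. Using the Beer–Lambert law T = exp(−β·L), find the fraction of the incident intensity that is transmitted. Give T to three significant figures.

0.539

τ = β·L = 0.000648 × 953 = 0.6175.
T = exp(−0.6175) = 0.5393.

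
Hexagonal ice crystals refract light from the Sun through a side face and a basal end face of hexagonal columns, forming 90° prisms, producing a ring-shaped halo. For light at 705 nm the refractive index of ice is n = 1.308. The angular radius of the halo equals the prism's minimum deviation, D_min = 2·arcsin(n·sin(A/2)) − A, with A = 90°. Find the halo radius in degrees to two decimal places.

n·sin(A/2) = 1.308 × sin 45° = 1.308 × 0.7071 = 0.9249.
D_min = 2·arcsin(0.9249) − 90° = 2 × 67.653° − 90° = 45.305°.

45.31°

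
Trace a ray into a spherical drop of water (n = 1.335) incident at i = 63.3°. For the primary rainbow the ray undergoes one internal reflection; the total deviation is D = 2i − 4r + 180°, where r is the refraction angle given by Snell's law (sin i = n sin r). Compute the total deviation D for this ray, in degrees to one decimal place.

sin r = sin 63.3° / 1.335 = 0.8934/1.335 = 0.6692; r = 42.00°.
D = 2·63.3° − 4·42.00° + 180° = 126.60° − 168.02° + 180° = 138.58°.

138.6°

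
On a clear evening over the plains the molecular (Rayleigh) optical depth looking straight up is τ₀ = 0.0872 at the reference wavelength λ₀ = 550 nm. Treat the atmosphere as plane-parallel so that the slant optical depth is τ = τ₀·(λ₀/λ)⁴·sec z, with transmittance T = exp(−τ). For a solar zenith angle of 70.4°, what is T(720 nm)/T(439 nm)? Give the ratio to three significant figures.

1.74

Airmass: sec 70.4° = 2.9811.
τ(720 nm) = 0.0872 × (550/720)⁴ × 2.9811 = 0.0872 × 0.3405 × 2.9811 = 0.0885.
τ(439 nm) = 0.0872 × (550/439)⁴ × 2.9811 = 0.0872 × 2.4637 × 2.9811 = 0.6404.
T(720)/T(439) = exp(τ_B − τ_A) = exp(0.5519) = 1.7366.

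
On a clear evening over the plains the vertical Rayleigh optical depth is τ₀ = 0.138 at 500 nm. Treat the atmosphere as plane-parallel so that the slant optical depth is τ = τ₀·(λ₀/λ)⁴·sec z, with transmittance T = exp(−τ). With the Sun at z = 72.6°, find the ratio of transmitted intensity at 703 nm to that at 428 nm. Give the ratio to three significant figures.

Airmass: sec 72.6° = 3.3440.
τ(703 nm) = 0.138 × (500/703)⁴ × 3.3440 = 0.138 × 0.2559 × 3.3440 = 0.1181.
τ(428 nm) = 0.138 × (500/428)⁴ × 3.3440 = 0.138 × 1.8625 × 3.3440 = 0.8595.
T(703)/T(428) = exp(τ_B − τ_A) = exp(0.7414) = 2.0989.

2.10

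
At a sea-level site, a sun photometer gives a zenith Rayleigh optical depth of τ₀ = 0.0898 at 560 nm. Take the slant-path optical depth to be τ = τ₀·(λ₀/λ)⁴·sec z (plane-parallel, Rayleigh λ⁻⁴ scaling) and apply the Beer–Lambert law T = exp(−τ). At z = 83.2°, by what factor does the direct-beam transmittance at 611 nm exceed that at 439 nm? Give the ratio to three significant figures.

Airmass: sec 83.2° = 8.4457.
τ(611 nm) = 0.0898 × (560/611)⁴ × 8.4457 = 0.0898 × 0.7056 × 8.4457 = 0.5352.
τ(439 nm) = 0.0898 × (560/439)⁴ × 8.4457 = 0.0898 × 2.6479 × 8.4457 = 2.0082.
T(611)/T(439) = exp(τ_B − τ_A) = exp(1.4730) = 4.3623.

4.36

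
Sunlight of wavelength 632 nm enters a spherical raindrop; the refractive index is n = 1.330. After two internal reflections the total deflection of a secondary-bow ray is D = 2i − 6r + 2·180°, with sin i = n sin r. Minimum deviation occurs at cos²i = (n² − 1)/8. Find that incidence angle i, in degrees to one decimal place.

cos²i = (1.330² − 1)/8 = (1.76890 − 1)/8 = 0.09611.
cos i = 0.31002, so i = 71.940°.

71.9°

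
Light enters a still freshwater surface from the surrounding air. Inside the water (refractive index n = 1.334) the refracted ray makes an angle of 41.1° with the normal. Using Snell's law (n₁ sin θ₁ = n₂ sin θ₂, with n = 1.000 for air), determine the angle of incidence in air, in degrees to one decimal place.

Snell: sin θ_i = n · sin θ_r = 1.334 × sin 41.1° = 1.334 × 0.6574 = 0.8769.
θ_i = arcsin(0.8769) = 61.28°.

61.3°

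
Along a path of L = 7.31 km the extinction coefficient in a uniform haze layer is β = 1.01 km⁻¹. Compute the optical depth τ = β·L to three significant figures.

τ = β·L = 1.01 × 7.31 = 7.3831.

7.38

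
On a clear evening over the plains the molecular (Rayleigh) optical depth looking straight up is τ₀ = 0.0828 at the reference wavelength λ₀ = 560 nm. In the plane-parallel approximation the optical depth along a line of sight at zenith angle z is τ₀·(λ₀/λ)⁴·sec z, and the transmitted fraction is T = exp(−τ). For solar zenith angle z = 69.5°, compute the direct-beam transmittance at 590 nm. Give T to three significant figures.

0.825

sec 69.5° = 2.8555.
τ = 0.0828 × (560/590)⁴ × 2.8555 = 0.0828 × 0.8116 × 2.8555 = 0.1919.
T = exp(−0.1919) = 0.8254.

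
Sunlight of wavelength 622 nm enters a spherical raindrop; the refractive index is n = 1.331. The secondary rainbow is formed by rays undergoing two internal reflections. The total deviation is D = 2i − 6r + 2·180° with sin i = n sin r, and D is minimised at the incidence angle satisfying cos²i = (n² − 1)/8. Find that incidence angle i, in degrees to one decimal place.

71.9°

cos²i = (1.331² − 1)/8 = (1.77156 − 1)/8 = 0.09645.
cos i = 0.31056, so i = 71.907°.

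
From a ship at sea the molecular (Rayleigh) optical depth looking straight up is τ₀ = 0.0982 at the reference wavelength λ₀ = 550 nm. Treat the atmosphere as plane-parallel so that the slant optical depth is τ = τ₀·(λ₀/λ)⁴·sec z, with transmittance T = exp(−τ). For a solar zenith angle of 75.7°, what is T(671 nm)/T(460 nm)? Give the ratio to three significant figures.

Airmass: sec 75.7° = 4.0486.
τ(671 nm) = 0.0982 × (550/671)⁴ × 4.0486 = 0.0982 × 0.4514 × 4.0486 = 0.1795.
τ(460 nm) = 0.0982 × (550/460)⁴ × 4.0486 = 0.0982 × 2.0437 × 4.0486 = 0.8125.
T(671)/T(460) = exp(τ_B − τ_A) = exp(0.6331) = 1.8834.

1.88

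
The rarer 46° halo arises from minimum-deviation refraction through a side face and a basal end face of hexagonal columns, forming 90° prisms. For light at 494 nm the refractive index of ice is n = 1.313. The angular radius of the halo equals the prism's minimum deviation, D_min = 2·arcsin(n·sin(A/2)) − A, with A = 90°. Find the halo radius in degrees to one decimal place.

n·sin(A/2) = 1.313 × sin 45° = 1.313 × 0.7071 = 0.9284.
D_min = 2·arcsin(0.9284) − 90° = 2 × 68.192° − 90° = 46.383°.

46.4°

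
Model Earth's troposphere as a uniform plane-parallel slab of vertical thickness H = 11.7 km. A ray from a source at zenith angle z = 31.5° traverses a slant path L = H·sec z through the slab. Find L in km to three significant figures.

sec z = 1/cos 31.5° = 1.1728.
L = 11.7 × 1.1728 = 13.722 km.

13.7 km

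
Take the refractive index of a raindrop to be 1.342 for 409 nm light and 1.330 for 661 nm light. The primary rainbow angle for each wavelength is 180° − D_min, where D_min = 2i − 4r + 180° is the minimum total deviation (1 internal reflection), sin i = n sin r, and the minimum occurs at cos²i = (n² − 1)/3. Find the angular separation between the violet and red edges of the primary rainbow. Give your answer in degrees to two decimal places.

1.73°

At 409 nm (n = 1.342): cos²i = 0.26699 → i = 58.888°, r = 39.641°, D_min = 139.213°, rainbow angle = 40.787°.
At 661 nm (n = 1.330): cos²i = 0.25630 → i = 59.585°, r = 40.422°, D_min = 137.484°, rainbow angle = 42.516°.
Angular width = |40.787° − 42.516°| = 1.729°.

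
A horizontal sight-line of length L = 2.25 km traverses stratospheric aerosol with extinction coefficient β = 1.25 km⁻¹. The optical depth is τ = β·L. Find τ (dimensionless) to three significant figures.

τ = β·L = 1.25 × 2.25 = 2.8125.

2.81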